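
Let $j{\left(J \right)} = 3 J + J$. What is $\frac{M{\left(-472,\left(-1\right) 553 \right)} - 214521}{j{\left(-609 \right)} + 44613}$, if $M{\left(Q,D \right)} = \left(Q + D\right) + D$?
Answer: $- \frac{72033}{14059} \approx -5.1236$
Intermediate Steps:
$M{\left(Q,D \right)} = Q + 2 D$ ($M{\left(Q,D \right)} = \left(D + Q\right) + D = Q + 2 D$)
$j{\left(J \right)} = 4 J$
$\frac{M{\left(-472,\left(-1\right) 553 \right)} - 214521}{j{\left(-609 \right)} + 44613} = \frac{\left(-472 + 2 \left(\left(-1\right) 553\right)\right) - 214521}{4 \left(-609\right) + 44613} = \frac{\left(-472 + 2 \left(-553\right)\right) - 214521}{-2436 + 44613} = \frac{\left(-472 - 1106\right) - 214521}{42177} = \left(-1578 - 214521\right) \frac{1}{42177} = \left(-216099\right) \frac{1}{42177} = - \frac{72033}{14059}$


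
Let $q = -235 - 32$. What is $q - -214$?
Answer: $-53$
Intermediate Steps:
$q = -267$ ($q = -235 - 32 = -267$)
$q - -214 = -267 - -214 = -267 + 214 = -53$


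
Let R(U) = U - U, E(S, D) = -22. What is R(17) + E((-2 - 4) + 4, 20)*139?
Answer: -3058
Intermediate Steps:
R(U) = 0
R(17) + E((-2 - 4) + 4, 20)*139 = 0 - 22*139 = 0 - 3058 = -3058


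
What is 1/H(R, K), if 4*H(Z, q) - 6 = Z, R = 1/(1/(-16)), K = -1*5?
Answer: -⅖ ≈ -0.40000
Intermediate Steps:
K = -5
R = -16 (R = 1/(-1/16) = -16)
H(Z, q) = 3/2 + Z/4
1/H(R, K) = 1/(3/2 + (¼)*(-16)) = 1/(3/2 - 4) = 1/(-5/2) = -⅖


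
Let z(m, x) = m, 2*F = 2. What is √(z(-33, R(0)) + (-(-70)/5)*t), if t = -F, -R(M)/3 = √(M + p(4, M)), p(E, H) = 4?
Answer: I*√47 ≈ 6.8557*I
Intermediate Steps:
F = 1 (F = (½)*2 = 1)
R(M) = -3*√(4 + M) (R(M) = -3*√(M + 4) = -3*√(4 + M))
t = -1 (t = -1*1 = -1)
√(z(-33, R(0)) + (-(-70)/5)*t) = √(-33 - (-70)/5*(-1)) = √(-33 - 10*(-7/5)*(-1)) = √(-33 + 14*(-1)) = √(-33 - 14) = √(-47) = I*√47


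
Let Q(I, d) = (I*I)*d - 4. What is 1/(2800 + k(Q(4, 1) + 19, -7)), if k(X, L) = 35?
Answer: 1/2835 ≈ 0.00035273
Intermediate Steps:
Q(I, d) = -4 + d*I² (Q(I, d) = I²*d - 4 = d*I² - 4 = -4 + d*I²)
1/(2800 + k(Q(4, 1) + 19, -7)) = 1/(2800 + 35) = 1/2835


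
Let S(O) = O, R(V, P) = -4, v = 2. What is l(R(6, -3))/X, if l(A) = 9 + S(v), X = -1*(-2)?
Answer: 11/2 ≈ 5.5000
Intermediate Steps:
X = 2
l(A) = 11 (l(A) = 9 + 2 = 11)
l(R(6, -3))/X = 11/2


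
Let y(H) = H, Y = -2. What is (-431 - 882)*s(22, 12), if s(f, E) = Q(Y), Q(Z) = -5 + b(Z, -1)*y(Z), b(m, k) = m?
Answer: 1313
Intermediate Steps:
Q(Z) = -5 + Z² (Q(Z) = -5 + Z*Z = -5 + Z²)
s(f, E) = -1 (s(f, E) = -5 + (-2)² = -5 + 4 = -1)
(-431 - 882)*s(22, 12) = (-431 - 882)*(-1) = -1313*(-1) = 1313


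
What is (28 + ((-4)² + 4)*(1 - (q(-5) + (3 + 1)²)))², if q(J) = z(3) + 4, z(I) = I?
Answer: 169744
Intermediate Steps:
q(J) = 7 (q(J) = 3 + 4 = 7)
(28 + ((-4)² + 4)*(1 - (q(-5) + (3 + 1)²)))² = (28 + ((-4)² + 4)*(1 - (7 + (3 + 1)²)))² = (28 + (16 + 4)*(1 - (7 + 4²)))² = (28 + 20*(1 - (7 + 16)))² = (28 + 20*(1 - 1*23))² = (28 + 20*(1 - 23))² = (28 + 20*(-22))² = (28 - 440)² = (-412)² = 169744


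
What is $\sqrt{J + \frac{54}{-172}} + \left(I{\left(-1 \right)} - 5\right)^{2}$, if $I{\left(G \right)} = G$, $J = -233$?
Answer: $36 + \frac{i \sqrt{1725590}}{86} \approx 36.0 + 15.275 i$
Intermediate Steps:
$\sqrt{J + \frac{54}{-172}} + \left(I{\left(-1 \right)} - 5\right)^{2} = \sqrt{-233 + \frac{54}{-172}} + \left(-1 - 5\right)^{2} = \sqrt{-233 + 54 \left(- \frac{1}{172}\right)} + \left(-6\right)^{2} = \sqrt{-233 - \frac{27}{86}} + 36 = \sqrt{- \frac{20065}{86}} + 36 = \frac{i \sqrt{1725590}}{86} + 36 = 36 + \frac{i \sqrt{1725590}}{86}$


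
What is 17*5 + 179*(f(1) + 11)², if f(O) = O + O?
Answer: 30336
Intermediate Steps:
f(O) = 2*O
17*5 + 179*(f(1) + 11)² = 17*5 + 179*(2*1 + 11)² = 85 + 179*(2 + 11)² = 85 + 179*13² = 85 + 179*169 = 85 + 30251 = 30336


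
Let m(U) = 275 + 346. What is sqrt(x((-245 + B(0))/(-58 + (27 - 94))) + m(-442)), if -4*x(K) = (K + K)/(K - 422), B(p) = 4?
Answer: sqrt(6848897890542)/105018 ≈ 24.920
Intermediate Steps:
m(U) = 621
x(K) = -K/(2*(-422 + K)) (x(K) = -(K + K)/(4*(K - 422)) = -2*K/(4*(-422 + K)) = -K/(2*(-422 + K)))
sqrt(x((-245 + B(0))/(-58 + (27 - 94))) + m(-442)) = sqrt(-(-245 + 4)/(-58 + (27 - 94))/(-844 + 2*((-245 + 4)/(-58 + (27 - 94)))) + 621) = sqrt(-(-241/(-58 - 67))/(-844 + 2*(-241/(-58 - 67))) + 621) = sqrt(-(-241/(-125))/(-844 + 2*(-241/(-125))) + 621) = sqrt(-(-241*(-1/125))/(-844 + 2*(-241*(-1/125))) + 621) = sqrt(-1*241/125/(-844 + 2*(241/125)) + 621) = sqrt(-1*241/125/(-844 + 482/125) + 621) = sqrt(-1*241/125/(-105018/125) + 621) = sqrt(-1*241/125*(-125/105018) + 621) = sqrt(241/105018 + 621) = sqrt(65216419/105018) = sqrt(6848897890542)/105018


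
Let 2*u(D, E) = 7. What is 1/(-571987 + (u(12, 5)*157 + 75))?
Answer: -2/1142725 ≈ -1.7502e-6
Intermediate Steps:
u(D, E) = 7/2 (u(D, E) = (½)*7 = 7/2)
1/(-571987 + (u(12, 5)*157 + 75)) = 1/(-571987 + ((7/2)*157 + 75)) = 1/(-571987 + (1099/2 + 75)) = 1/(-571987 + 1249/2) = 1/(-1142725/2) = -2/1142725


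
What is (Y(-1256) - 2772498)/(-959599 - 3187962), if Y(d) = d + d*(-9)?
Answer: 2762450/4147561 ≈ 0.66604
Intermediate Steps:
Y(d) = -8*d (Y(d) = d - 9*d = -8*d)
(Y(-1256) - 2772498)/(-959599 - 3187962) = (-8*(-1256) - 2772498)/(-959599 - 3187962) = (10048 - 2772498)/(-4147561) = -2762450*(-1/4147561) = 2762450/4147561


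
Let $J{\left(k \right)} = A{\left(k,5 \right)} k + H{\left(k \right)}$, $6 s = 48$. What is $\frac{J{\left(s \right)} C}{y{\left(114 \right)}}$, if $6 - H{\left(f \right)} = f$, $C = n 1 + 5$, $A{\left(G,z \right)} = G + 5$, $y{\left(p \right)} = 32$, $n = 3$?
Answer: $\frac{51}{2} \approx 25.5$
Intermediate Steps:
$A{\left(G,z \right)} = 5 + G$
$s = 8$ ($s = \frac{1}{6} \cdot 48 = 8$)
$C = 8$ ($C = 3 \cdot 1 + 5 = 3 + 5 = 8$)
$H{\left(f \right)} = 6 - f$
$J{\left(k \right)} = 6 - k + k \left(5 + k\right)$ ($J{\left(k \right)} = \left(5 + k\right) k - \left(-6 + k\right) = k \left(5 + k\right) - \left(-6 + k\right) = 6 - k + k \left(5 + k\right)$)
$\frac{J{\left(s \right)} C}{y{\left(114 \right)}} = \frac{\left(6 - 8 + 8 \left(5 + 8\right)\right) 8}{32} = \left(6 - 8 + 8 \cdot 13\right) 8 \cdot \frac{1}{32} = \left(6 - 8 + 104\right) 8 \cdot \frac{1}{32} = 102 \cdot 8 \cdot \frac{1}{32} = 816 \cdot \frac{1}{32} = \frac{51}{2}$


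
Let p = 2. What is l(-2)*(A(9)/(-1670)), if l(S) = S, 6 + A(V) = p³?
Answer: 2/835 ≈ 0.0023952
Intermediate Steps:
A(V) = 2 (A(V) = -6 + 2³ = -6 + 8 = 2)
l(-2)*(A(9)/(-1670)) = -4/(-1670) = -4*(-1)/1670 = -2*(-1/835) = 2/835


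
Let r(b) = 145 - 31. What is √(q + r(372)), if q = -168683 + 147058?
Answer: 7*I*√439 ≈ 146.67*I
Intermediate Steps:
q = -21625
r(b) = 114
√(q + r(372)) = √(-21625 + 114) = √(-21511) = 7*I*√439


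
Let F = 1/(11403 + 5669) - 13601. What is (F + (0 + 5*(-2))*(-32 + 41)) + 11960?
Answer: -29551631/17072 ≈ -1731.0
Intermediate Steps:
F = -232196271/17072 (F = 1/17072 - 13601 = -232196271/17072 ≈ -13601.)
(F + (0 + 5*(-2))*(-32 + 41)) + 11960 = (-232196271/17072 + (0 + 5*(-2))*(-32 + 41)) + 11960 = (-232196271/17072 + (0 - 10)*9) + 11960 = (-232196271/17072 - 10*9) + 11960 = (-232196271/17072 - 90) + 11960 = -233732751/17072 + 11960 = -29551631/17072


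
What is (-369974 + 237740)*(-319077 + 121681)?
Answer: 26102462664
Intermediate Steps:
(-369974 + 237740)*(-319077 + 121681) = -132234*(-197396) = 26102462664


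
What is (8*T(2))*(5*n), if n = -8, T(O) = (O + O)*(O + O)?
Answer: -5120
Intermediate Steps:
T(O) = 4*O² (T(O) = (2*O)*(2*O) = 4*O²)
(8*T(2))*(5*n) = (8*(4*2²))*(5*(-8)) = (8*(4*4))*(-40) = (8*16)*(-40) = 128*(-40) = -5120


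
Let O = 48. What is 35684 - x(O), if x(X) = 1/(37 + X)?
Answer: 3033139/85 ≈ 35684.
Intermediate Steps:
35684 - x(O) = 35684 - 1/(37 + 48) = 35684 - 1/85 = 3033139/85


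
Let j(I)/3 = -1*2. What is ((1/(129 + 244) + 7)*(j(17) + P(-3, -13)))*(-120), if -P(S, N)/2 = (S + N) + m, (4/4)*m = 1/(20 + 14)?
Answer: -138227040/6341 ≈ -21799.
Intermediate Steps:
j(I) = -6 (j(I) = 3*(-1*2) = 3*(-2) = -6)
m = 1/34 (m = 1/(20 + 14) = 1/34 ≈ 0.029412)
P(S, N) = -1/17 - 2*N - 2*S (P(S, N) = -2*((S + N) + 1/34) = -2*((N + S) + 1/34) = -2*(1/34 + N + S) = -1/17 - 2*N - 2*S)
((1/(129 + 244) + 7)*(j(17) + P(-3, -13)))*(-120) = ((1/(129 + 244) + 7)*(-6 + (-1/17 - 2*(-13) - 2*(-3))))*(-120) = ((1/373 + 7)*(-6 + (-1/17 + 26 + 6)))*(-120) = ((1/373 + 7)*(-6 + 543/17))*(-120) = ((2612/373)*(441/17))*(-120) = (1151892/6341)*(-120) = -138227040/6341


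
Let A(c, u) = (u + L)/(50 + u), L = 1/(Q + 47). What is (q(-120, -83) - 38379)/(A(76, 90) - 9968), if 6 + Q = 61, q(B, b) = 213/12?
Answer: 547798650/142333859 ≈ 3.8487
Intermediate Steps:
q(B, b) = 71/4 (q(B, b) = 213*(1/12) = 71/4)
Q = 55 (Q = -6 + 61 = 55)
L = 1/102 (L = 1/(55 + 47) = 1/102 ≈ 0.0098039)
A(c, u) = (1/102 + u)/(50 + u) (A(c, u) = (u + 1/102)/(50 + u) = (1/102 + u)/(50 + u))
(q(-120, -83) - 38379)/(A(76, 90) - 9968) = (71/4 - 38379)/((1/102 + 90)/(50 + 90) - 9968) = -153445/(4*((9181/102)/140 - 9968)) = -153445/(4*((1/140)*(9181/102) - 9968)) = -153445/(4*(9181/14280 - 9968)) = -153445/(4*(-142333859/14280)) = -153445/4*(-14280/142333859) = 547798650/142333859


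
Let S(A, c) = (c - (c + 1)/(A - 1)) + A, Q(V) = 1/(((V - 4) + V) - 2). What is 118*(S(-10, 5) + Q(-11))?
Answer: -81597/154 ≈ -529.85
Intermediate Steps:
Q(V) = 1/(-6 + 2*V) (Q(V) = 1/(((-4 + V) + V) - 2) = 1/((-4 + 2*V) - 2) = 1/(-6 + 2*V))
S(A, c) = A + c - (1 + c)/(-1 + A) (S(A, c) = (c - (1 + c)/(-1 + A)) + A = A + c - (1 + c)/(-1 + A))
118*(S(-10, 5) + Q(-11)) = 118*((-1 + (-10)**2 - 1*(-10) - 2*5 - 10*5)/(-1 - 10) + 1/(2*(-3 - 11))) = 118*((-1 + 100 + 10 - 10 - 50)/(-11) + (1/2)/(-14)) = 118*(-1/11*49 + (1/2)*(-1/14)) = 118*(-49/11 - 1/28) = 118*(-1383/308) = -81597/154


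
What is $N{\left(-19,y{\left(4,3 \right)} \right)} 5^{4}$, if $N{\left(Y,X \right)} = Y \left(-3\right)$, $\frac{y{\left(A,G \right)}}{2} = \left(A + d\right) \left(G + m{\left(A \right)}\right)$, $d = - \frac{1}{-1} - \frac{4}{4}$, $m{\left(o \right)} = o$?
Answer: $35625$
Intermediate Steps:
$d = 0$ ($d = \left(-1\right) \left(-1\right) - 1 = 1 - 1 = 0$)
$y{\left(A,G \right)} = 2 A \left(A + G\right)$ ($y{\left(A,G \right)} = 2 \left(A + 0\right) \left(G + A\right) = 2 A \left(A + G\right)$)
$N{\left(Y,X \right)} = - 3 Y$
$N{\left(-19,y{\left(4,3 \right)} \right)} 5^{4} = \left(-3\right) \left(-19\right) 5^{4} = 57 \cdot 625 = 35625$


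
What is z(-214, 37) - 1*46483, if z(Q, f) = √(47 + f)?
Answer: -46483 + 2*√21 ≈ -46474.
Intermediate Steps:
z(-214, 37) - 1*46483 = √(47 + 37) - 1*46483 = √84 - 46483 = 2*√21 - 46483 = -46483 + 2*√21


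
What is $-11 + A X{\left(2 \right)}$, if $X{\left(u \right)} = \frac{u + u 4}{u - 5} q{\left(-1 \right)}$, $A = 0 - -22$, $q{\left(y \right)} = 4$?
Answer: $- \frac{913}{3} \approx -304.33$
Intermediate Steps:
$A = 22$ ($A = 0 + 22 = 22$)
$X{\left(u \right)} = \frac{20 u}{-5 + u}$ ($X{\left(u \right)} = \frac{u + u 4}{u - 5} \cdot 4 = \frac{u + 4 u}{-5 + u} 4 = \frac{5 u}{-5 + u} 4 = \frac{20 u}{-5 + u}$)
$-11 + A X{\left(2 \right)} = -11 + 22 \cdot 20 \cdot 2 \frac{1}{-5 + 2} = -11 + 22 \cdot 20 \cdot 2 \frac{1}{-3} = -11 + 22 \cdot 20 \cdot 2 \left(- \frac{1}{3}\right) = -11 + 22 \left(- \frac{40}{3}\right) = -11 - \frac{880}{3} = - \frac{913}{3}$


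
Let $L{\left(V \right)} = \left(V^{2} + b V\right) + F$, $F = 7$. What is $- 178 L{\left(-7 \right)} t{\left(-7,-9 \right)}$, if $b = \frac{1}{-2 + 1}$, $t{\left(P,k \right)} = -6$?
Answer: $67284$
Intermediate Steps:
$b = -1$ ($b = \frac{1}{-1} = -1$)
$L{\left(V \right)} = 7 + V^{2} - V$ ($L{\left(V \right)} = \left(V^{2} - V\right) + 7 = 7 + V^{2} - V$)
$- 178 L{\left(-7 \right)} t{\left(-7,-9 \right)} = - 178 \left(7 + \left(-7\right)^{2} - -7\right) \left(-6\right) = - 178 \left(7 + 49 + 7\right) \left(-6\right) = \left(-178\right) 63 \left(-6\right) = \left(-11214\right) \left(-6\right) = 67284$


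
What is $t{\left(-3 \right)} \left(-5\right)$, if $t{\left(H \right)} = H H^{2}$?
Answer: $135$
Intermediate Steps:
$t{\left(H \right)} = H^{3}$
$t{\left(-3 \right)} \left(-5\right) = \left(-3\right)^{3} \left(-5\right) = \left(-27\right) \left(-5\right) = 135$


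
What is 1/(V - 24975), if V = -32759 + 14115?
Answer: -1/43619 ≈ -2.2926e-5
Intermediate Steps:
V = -18644
1/(V - 24975) = 1/(-18644 - 24975) = 1/(-43619) = -1/43619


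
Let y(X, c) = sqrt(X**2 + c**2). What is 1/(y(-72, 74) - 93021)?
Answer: -93021/8652895781 - 2*sqrt(2665)/8652895781 ≈ -1.0762e-5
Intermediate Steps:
1/(y(-72, 74) - 93021) = 1/(sqrt((-72)**2 + 74**2) - 93021) = 1/(sqrt(5184 + 5476) - 93021) = 1/(sqrt(10660) - 93021) = 1/(2*sqrt(2665) - 93021) = 1/(-93021 + 2*sqrt(2665))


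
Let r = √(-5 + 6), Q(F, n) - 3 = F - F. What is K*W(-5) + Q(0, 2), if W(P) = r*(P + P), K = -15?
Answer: 153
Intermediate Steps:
Q(F, n) = 3 (Q(F, n) = 3 + (F - F) = 3 + 0 = 3)
r = 1 (r = √1 = 1)
W(P) = 2*P (W(P) = 1*(P + P) = 1*(2*P) = 2*P)
K*W(-5) + Q(0, 2) = -30*(-5) + 3 = -15*(-10) + 3 = 150 + 3 = 153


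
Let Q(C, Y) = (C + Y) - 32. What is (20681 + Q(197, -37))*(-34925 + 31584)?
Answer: -69522869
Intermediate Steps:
Q(C, Y) = -32 + C + Y
(20681 + Q(197, -37))*(-34925 + 31584) = (20681 + (-32 + 197 - 37))*(-34925 + 31584) = (20681 + 128)*(-3341) = 20809*(-3341) = -69522869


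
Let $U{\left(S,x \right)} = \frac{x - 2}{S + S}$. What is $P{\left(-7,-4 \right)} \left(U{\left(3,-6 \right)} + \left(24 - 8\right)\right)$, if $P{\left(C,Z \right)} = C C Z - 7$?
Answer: $- \frac{8932}{3} \approx -2977.3$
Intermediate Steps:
$P{\left(C,Z \right)} = -7 + Z C^{2}$ ($P{\left(C,Z \right)} = C^{2} Z - 7 = Z C^{2} - 7 = -7 + Z C^{2}$)
$U{\left(S,x \right)} = \frac{-2 + x}{2 S}$
$P{\left(-7,-4 \right)} \left(U{\left(3,-6 \right)} + \left(24 - 8\right)\right) = \left(-7 - 4 \left(-7\right)^{2}\right) \left(\frac{-2 - 6}{2 \cdot 3} + \left(24 - 8\right)\right) = \left(-7 - 196\right) \left(\frac{1}{2} \cdot \frac{1}{3} \left(-8\right) + \left(24 - 8\right)\right) = \left(-7 - 196\right) \left(- \frac{4}{3} + 16\right) = \left(-203\right) \frac{44}{3} = - \frac{8932}{3}$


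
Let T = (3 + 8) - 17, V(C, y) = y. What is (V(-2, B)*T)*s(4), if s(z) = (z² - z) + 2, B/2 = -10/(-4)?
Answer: -420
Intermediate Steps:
B = 5 (B = 2*(-10/(-4)) = 2*(-10*(-¼)) = 2*(5/2) = 5)
s(z) = 2 + z² - z
T = -6 (T = 11 - 17 = -6)
(V(-2, B)*T)*s(4) = (5*(-6))*(2 + 4² - 1*4) = -30*(2 + 16 - 4) = -30*14 = -420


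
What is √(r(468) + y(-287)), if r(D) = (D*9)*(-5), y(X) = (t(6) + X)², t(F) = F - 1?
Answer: 12*√406 ≈ 241.79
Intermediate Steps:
t(F) = -1 + F
y(X) = (5 + X)² (y(X) = ((-1 + 6) + X)² = (5 + X)²)
r(D) = -45*D (r(D) = (9*D)*(-5) = -45*D)
√(r(468) + y(-287)) = √(-45*468 + (5 - 287)²) = √(-21060 + (-282)²) = √(-21060 + 79524) = √58464 = 12*√406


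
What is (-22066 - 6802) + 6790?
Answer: -22078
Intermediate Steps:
(-22066 - 6802) + 6790 = -28868 + 6790 = -22078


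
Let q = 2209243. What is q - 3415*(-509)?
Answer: 3947478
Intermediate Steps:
q - 3415*(-509) = 2209243 - 3415*(-509) = 2209243 - 1*(-1738235) = 2209243 + 1738235 = 3947478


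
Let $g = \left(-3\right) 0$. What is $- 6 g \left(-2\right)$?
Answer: $0$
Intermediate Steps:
$g = 0$
$- 6 g \left(-2\right) = \left(-6\right) 0 \left(-2\right) = 0 \left(-2\right) = 0$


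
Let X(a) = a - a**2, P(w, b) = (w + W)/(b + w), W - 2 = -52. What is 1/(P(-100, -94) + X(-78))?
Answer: -97/597639 ≈ -0.00016231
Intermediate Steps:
W = -50 (W = 2 - 52 = -50)
P(w, b) = (-50 + w)/(b + w) (P(w, b) = (w - 50)/(b + w) = (-50 + w)/(b + w))
1/(P(-100, -94) + X(-78)) = 1/((-50 - 100)/(-94 - 100) - 78*(1 - 1*(-78))) = 1/(-150/(-194) - 78*(1 + 78)) = 1/(-1/194*(-150) - 78*79) = 1/(75/97 - 6162) = 1/(-597639/97) = -97/597639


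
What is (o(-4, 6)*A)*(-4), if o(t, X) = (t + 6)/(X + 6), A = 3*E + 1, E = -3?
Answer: 16/3 ≈ 5.3333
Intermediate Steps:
A = -8 (A = 3*(-3) + 1 = -9 + 1 = -8)
o(t, X) = (6 + t)/(6 + X)
(o(-4, 6)*A)*(-4) = (((6 - 4)/(6 + 6))*(-8))*(-4) = ((2/12)*(-8))*(-4) = (((1/12)*2)*(-8))*(-4) = ((⅙)*(-8))*(-4) = -4/3*(-4) = 16/3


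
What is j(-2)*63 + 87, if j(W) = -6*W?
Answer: 843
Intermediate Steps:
j(-2)*63 + 87 = -6*(-2)*63 + 87 = 12*63 + 87 = 756 + 87 = 843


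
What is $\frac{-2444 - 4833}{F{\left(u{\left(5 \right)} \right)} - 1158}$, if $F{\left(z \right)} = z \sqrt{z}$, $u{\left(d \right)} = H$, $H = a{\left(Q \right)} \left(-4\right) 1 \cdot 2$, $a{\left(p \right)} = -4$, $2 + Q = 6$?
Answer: $\frac{4213383}{654098} + \frac{232864 \sqrt{2}}{327049} \approx 7.4485$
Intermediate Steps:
$Q = 4$ ($Q = -2 + 6 = 4$)
$H = 32$ ($H = \left(-4\right) \left(-4\right) 1 \cdot 2 = 16 \cdot 2 = 32$)
$u{\left(d \right)} = 32$
$F{\left(z \right)} = z^{\frac{3}{2}}$
$\frac{-2444 - 4833}{F{\left(u{\left(5 \right)} \right)} - 1158} = \frac{-2444 - 4833}{32^{\frac{3}{2}} - 1158} = - \frac{7277}{128 \sqrt{2} - 1158} = - \frac{7277}{-1158 + 128 \sqrt{2}}$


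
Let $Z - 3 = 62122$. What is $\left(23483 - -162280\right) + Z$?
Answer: $247888$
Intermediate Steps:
$Z = 62125$ ($Z = 3 + 62122 = 62125$)
$\left(23483 - -162280\right) + Z = \left(23483 - -162280\right) + 62125 = \left(23483 + 162280\right) + 62125 = 185763 + 62125 = 247888$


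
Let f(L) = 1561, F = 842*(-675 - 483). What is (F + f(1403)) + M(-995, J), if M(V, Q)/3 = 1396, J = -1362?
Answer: -969287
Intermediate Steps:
M(V, Q) = 4188 (M(V, Q) = 3*1396 = 4188)
F = -975036 (F = 842*(-1158) = -975036)
(F + f(1403)) + M(-995, J) = (-975036 + 1561) + 4188 = -973475 + 4188 = -969287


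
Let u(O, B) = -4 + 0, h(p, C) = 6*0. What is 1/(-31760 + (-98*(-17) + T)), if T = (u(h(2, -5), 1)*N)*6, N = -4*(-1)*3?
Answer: -1/30382 ≈ -3.2914e-5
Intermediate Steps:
h(p, C) = 0
u(O, B) = -4
N = 12 (N = 4*3 = 12)
T = -288 (T = -4*12*6 = -48*6 = -288)
1/(-31760 + (-98*(-17) + T)) = 1/(-31760 + (-98*(-17) - 288)) = 1/(-31760 + (1666 - 288)) = 1/(-31760 + 1378) = 1/(-30382) = -1/30382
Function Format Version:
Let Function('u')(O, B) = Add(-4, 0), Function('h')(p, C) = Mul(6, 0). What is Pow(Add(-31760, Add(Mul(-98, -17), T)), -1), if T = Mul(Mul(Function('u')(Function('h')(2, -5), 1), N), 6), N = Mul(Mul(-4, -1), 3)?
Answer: Rational(-1, 30382) ≈ -3.2914e-5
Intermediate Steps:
Function('h')(p, C) = 0
Function('u')(O, B) = -4
N = 12 (N = Mul(4, 3) = 12)
T = -288 (T = Mul(Mul(-4, 12), 6) = Mul(-48, 6) = -288)
Pow(Add(-31760, Add(Mul(-98, -17), T)), -1) = Pow(Add(-31760, Add(Mul(-98, -17), -288)), -1) = Pow(Add(-31760, Add(1666, -288)), -1) = Pow(Add(-31760, 1378), -1) = Pow(-30382, -1) = Rational(-1, 30382)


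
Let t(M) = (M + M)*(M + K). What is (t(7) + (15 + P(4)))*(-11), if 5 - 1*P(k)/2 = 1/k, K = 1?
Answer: -3003/2 ≈ -1501.5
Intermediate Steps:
t(M) = 2*M*(1 + M) (t(M) = (M + M)*(M + 1) = (2*M)*(1 + M) = 2*M*(1 + M))
P(k) = 10 - 2/k
(t(7) + (15 + P(4)))*(-11) = (2*7*(1 + 7) + (15 + (10 - 2/4)))*(-11) = (2*7*8 + (15 + (10 - 2*¼)))*(-11) = (112 + (15 + (10 - ½)))*(-11) = (112 + (15 + 19/2))*(-11) = (112 + 49/2)*(-11) = (273/2)*(-11) = -3003/2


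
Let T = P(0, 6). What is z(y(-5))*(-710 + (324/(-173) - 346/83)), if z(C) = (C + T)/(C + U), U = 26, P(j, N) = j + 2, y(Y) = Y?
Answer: 10281640/100513 ≈ 102.29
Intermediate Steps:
P(j, N) = 2 + j
T = 2 (T = 2 + 0 = 2)
z(C) = (2 + C)/(26 + C) (z(C) = (C + 2)/(C + 26) = (2 + C)/(26 + C))
z(y(-5))*(-710 + (324/(-173) - 346/83)) = ((2 - 5)/(26 - 5))*(-710 + (324/(-173) - 346/83)) = (-3/21)*(-710 + (324*(-1/173) - 346*1/83)) = ((1/21)*(-3))*(-710 + (-324/173 - 346/83)) = -(-710 - 86750/14359)/7 = -⅐*(-10281640/14359) = 10281640/100513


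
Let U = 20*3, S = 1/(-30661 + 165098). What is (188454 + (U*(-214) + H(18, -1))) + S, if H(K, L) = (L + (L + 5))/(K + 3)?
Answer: 165263269670/941059 ≈ 1.7561e+5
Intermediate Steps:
H(K, L) = (5 + 2*L)/(3 + K) (H(K, L) = (L + (5 + L))/(3 + K) = (5 + 2*L)/(3 + K))
S = 1/134437 ≈ 7.4384e-6
U = 60
(188454 + (U*(-214) + H(18, -1))) + S = (188454 + (60*(-214) + (5 + 2*(-1))/(3 + 18))) + 1/134437 = (188454 + (-12840 + (5 - 2)/21)) + 1/134437 = (188454 + (-12840 + (1/21)*3)) + 1/134437 = (188454 + (-12840 + ⅐)) + 1/134437 = (188454 - 89879/7) + 1/134437 = 1229299/7 + 1/134437 = 165263269670/941059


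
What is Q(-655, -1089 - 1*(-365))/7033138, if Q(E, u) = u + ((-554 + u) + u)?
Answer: -47/121261 ≈ -0.00038759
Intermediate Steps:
Q(E, u) = -554 + 3*u (Q(E, u) = u + (-554 + 2*u) = -554 + 3*u)
Q(-655, -1089 - 1*(-365))/7033138 = (-554 + 3*(-1089 - 1*(-365)))/7033138 = (-554 + 3*(-1089 + 365))*(1/7033138) = (-554 + 3*(-724))*(1/7033138) = (-554 - 2172)*(1/7033138) = -2726*1/7033138 = -47/121261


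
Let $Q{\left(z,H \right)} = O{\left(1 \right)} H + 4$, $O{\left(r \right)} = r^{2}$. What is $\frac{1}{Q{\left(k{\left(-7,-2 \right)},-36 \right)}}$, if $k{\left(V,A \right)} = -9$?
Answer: $- \frac{1}{32} \approx -0.03125$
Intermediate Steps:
$Q{\left(z,H \right)} = 4 + H$ ($Q{\left(z,H \right)} = 1^{2} H + 4 = 1 H + 4 = H + 4 = 4 + H$)
$\frac{1}{Q{\left(k{\left(-7,-2 \right)},-36 \right)}} = \frac{1}{4 - 36} = \frac{1}{-32} = - \frac{1}{32}$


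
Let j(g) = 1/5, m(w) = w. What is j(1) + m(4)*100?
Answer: 2001/5 ≈ 400.20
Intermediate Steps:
j(g) = ⅕
j(1) + m(4)*100 = ⅕ + 4*100 = ⅕ + 400 = 2001/5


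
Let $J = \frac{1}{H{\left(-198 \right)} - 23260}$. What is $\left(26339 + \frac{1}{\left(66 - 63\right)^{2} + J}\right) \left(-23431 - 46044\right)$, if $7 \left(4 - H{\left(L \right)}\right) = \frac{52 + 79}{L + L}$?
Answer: $- \frac{1061689363655124400}{580186737} \approx -1.8299 \cdot 10^{9}$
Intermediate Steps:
$H{\left(L \right)} = 4 - \frac{131}{14 L}$ ($H{\left(L \right)} = 4 - \frac{\left(52 + 79\right) \frac{1}{L + L}}{7} = 4 - \frac{131 \frac{1}{2 L}}{7} = 4 - \frac{\frac{131}{2} \frac{1}{L}}{7} = 4 - \frac{131}{14 L}$)
$J = - \frac{2772}{64465501}$ ($J = \frac{1}{\left(4 - \frac{131}{14 \left(-198\right)}\right) - 23260} = \frac{1}{\left(4 - - \frac{131}{2772}\right) - 23260} = \frac{1}{\left(4 + \frac{131}{2772}\right) - 23260} = \frac{1}{\frac{11219}{2772} - 23260} = \frac{1}{- \frac{64465501}{2772}} = - \frac{2772}{64465501} \approx -4.3 \cdot 10^{-5}$)
$\left(26339 + \frac{1}{\left(66 - 63\right)^{2} + J}\right) \left(-23431 - 46044\right) = \left(26339 + \frac{1}{\left(66 - 63\right)^{2} - \frac{2772}{64465501}}\right) \left(-23431 - 46044\right) = \left(26339 + \frac{1}{3^{2} - \frac{2772}{64465501}}\right) \left(-69475\right) = \left(26339 + \frac{1}{9 - \frac{2772}{64465501}}\right) \left(-69475\right) = \left(26339 + \frac{1}{\frac{580186737}{64465501}}\right) \left(-69475\right) = \left(26339 + \frac{64465501}{580186737}\right) \left(-69475\right) = \frac{15281602931344}{580186737} \left(-69475\right) = - \frac{1061689363655124400}{580186737}$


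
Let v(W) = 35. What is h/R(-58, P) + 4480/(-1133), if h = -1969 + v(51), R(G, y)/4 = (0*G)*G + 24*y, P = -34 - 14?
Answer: -9226309/2610432 ≈ -3.5344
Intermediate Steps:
P = -48
R(G, y) = 96*y (R(G, y) = 4*((0*G)*G + 24*y) = 4*(0*G + 24*y) = 4*(0 + 24*y) = 4*(24*y) = 96*y)
h = -1934 (h = -1969 + 35 = -1934)
h/R(-58, P) + 4480/(-1133) = -1934/(96*(-48)) + 4480/(-1133) = -1934/(-4608) + 4480*(-1/1133) = -1934*(-1/4608) - 4480/1133 = 967/2304 - 4480/1133 = -9226309/2610432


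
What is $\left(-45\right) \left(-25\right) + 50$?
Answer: $1175$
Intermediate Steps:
$\left(-45\right) \left(-25\right) + 50 = 1125 + 50 = 1175$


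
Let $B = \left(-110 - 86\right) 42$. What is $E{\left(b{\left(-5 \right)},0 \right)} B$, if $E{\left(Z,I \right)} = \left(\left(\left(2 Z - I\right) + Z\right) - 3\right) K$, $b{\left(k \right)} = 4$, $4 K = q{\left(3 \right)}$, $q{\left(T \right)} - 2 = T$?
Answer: $-92610$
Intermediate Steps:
$q{\left(T \right)} = 2 + T$
$K = \frac{5}{4}$ ($K = \frac{2 + 3}{4} = \frac{1}{4} \cdot 5 = \frac{5}{4} \approx 1.25$)
$E{\left(Z,I \right)} = - \frac{15}{4} - \frac{5 I}{4} + \frac{15 Z}{4}$ ($E{\left(Z,I \right)} = \left(\left(\left(2 Z - I\right) + Z\right) - 3\right) \frac{5}{4} = \left(\left(\left(- I + 2 Z\right) + Z\right) - 3\right) \frac{5}{4} = \left(\left(- I + 3 Z\right) - 3\right) \frac{5}{4} = \left(-3 - I + 3 Z\right) \frac{5}{4} = - \frac{15}{4} - \frac{5 I}{4} + \frac{15 Z}{4}$)
$B = -8232$ ($B = \left(-196\right) 42 = -8232$)
$E{\left(b{\left(-5 \right)},0 \right)} B = \left(- \frac{15}{4} - 0 + \frac{15}{4} \cdot 4\right) \left(-8232\right) = \left(- \frac{15}{4} + 0 + 15\right) \left(-8232\right) = \frac{45}{4} \left(-8232\right) = -92610$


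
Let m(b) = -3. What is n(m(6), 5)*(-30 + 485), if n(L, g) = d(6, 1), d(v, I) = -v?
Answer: -2730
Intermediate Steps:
n(L, g) = -6 (n(L, g) = -1*6 = -6)
n(m(6), 5)*(-30 + 485) = -6*(-30 + 485) = -6*455 = -2730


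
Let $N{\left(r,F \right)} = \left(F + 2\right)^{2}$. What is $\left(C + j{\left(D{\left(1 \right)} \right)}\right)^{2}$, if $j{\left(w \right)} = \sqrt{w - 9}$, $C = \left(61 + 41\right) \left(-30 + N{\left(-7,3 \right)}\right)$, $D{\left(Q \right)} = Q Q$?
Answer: $260092 - 2040 i \sqrt{2} \approx 2.6009 \cdot 10^{5} - 2885.0 i$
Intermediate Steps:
$N{\left(r,F \right)} = \left(2 + F\right)^{2}$
$D{\left(Q \right)} = Q^{2}$
$C = -510$ ($C = \left(61 + 41\right) \left(-30 + \left(2 + 3\right)^{2}\right) = 102 \left(-30 + 5^{2}\right) = 102 \left(-30 + 25\right) = 102 \left(-5\right) = -510$)
$j{\left(w \right)} = \sqrt{-9 + w}$
$\left(C + j{\left(D{\left(1 \right)} \right)}\right)^{2} = \left(-510 + \sqrt{-9 + 1^{2}}\right)^{2} = \left(-510 + \sqrt{-9 + 1}\right)^{2} = \left(-510 + \sqrt{-8}\right)^{2} = \left(-510 + 2 i \sqrt{2}\right)^{2}$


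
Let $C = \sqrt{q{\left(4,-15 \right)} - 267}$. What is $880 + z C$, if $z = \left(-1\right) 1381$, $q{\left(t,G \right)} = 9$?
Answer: $880 - 1381 i \sqrt{258} \approx 880.0 - 22182.0 i$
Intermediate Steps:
$z = -1381$
$C = i \sqrt{258}$ ($C = \sqrt{9 - 267} = \sqrt{-258} = i \sqrt{258} \approx 16.062 i$)
$880 + z C = 880 - 1381 i \sqrt{258}$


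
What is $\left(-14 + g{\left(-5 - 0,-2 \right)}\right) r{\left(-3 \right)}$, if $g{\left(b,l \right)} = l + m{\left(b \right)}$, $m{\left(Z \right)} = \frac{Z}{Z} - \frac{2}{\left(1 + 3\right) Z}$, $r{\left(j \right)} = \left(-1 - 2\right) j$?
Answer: $- \frac{1341}{10} \approx -134.1$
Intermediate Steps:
$r{\left(j \right)} = - 3 j$
$m{\left(Z \right)} = 1 - \frac{1}{2 Z}$ ($m{\left(Z \right)} = 1 - \frac{2}{4 Z} = 1 - 2 \frac{1}{4 Z} = 1 - \frac{1}{2 Z}$)
$g{\left(b,l \right)} = l + \frac{- \frac{1}{2} + b}{b}$
$\left(-14 + g{\left(-5 - 0,-2 \right)}\right) r{\left(-3 \right)} = \left(-14 - \left(1 + \frac{1}{2 \left(-5 - 0\right)}\right)\right) \left(\left(-3\right) \left(-3\right)\right) = \left(-14 - \left(1 + \frac{1}{2 \left(-5 + 0\right)}\right)\right) 9 = \left(-14 - \left(1 - \frac{1}{10}\right)\right) 9 = \left(-14 - \frac{9}{10}\right) 9 = \left(- \frac{149}{10}\right) 9 = - \frac{1341}{10}$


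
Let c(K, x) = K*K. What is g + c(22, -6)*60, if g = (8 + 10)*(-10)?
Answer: 28860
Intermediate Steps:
c(K, x) = K²
g = -180 (g = 18*(-10) = -180)
g + c(22, -6)*60 = -180 + 22²*60 = -180 + 484*60 = -180 + 29040 = 28860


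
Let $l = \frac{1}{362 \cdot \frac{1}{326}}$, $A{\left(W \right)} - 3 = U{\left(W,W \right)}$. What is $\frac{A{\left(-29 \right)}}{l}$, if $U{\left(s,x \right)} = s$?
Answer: $- \frac{4706}{163} \approx -28.871$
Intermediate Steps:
$A{\left(W \right)} = 3 + W$
$l = \frac{163}{181}$ ($l = \frac{1}{362 \cdot \frac{1}{326}} = \frac{1}{\frac{181}{163}} = \frac{163}{181} \approx 0.90055$)
$\frac{A{\left(-29 \right)}}{l} = \frac{3 - 29}{\frac{163}{181}} = \left(-26\right) \frac{181}{163} = - \frac{4706}{163}$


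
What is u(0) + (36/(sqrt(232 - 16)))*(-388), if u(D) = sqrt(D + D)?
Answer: -388*sqrt(6) ≈ -950.40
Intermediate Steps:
u(D) = sqrt(2)*sqrt(D) (u(D) = sqrt(2*D) = sqrt(2)*sqrt(D))
u(0) + (36/(sqrt(232 - 16)))*(-388) = sqrt(2)*sqrt(0) + (36/(sqrt(232 - 16)))*(-388) = sqrt(2)*0 + (36/(sqrt(216)))*(-388) = 0 + (36/((6*sqrt(6))))*(-388) = 0 + (36*(sqrt(6)/36))*(-388) = 0 + sqrt(6)*(-388) = 0 - 388*sqrt(6) = -388*sqrt(6)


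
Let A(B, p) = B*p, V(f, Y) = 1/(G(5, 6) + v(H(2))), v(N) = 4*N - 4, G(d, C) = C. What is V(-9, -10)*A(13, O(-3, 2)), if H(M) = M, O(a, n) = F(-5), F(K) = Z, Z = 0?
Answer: 0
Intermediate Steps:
F(K) = 0
O(a, n) = 0
v(N) = -4 + 4*N
V(f, Y) = ⅒ (V(f, Y) = 1/(6 + (-4 + 4*2)) = 1/(6 + (-4 + 8)) = 1/(6 + 4) = 1/10 = ⅒)
V(-9, -10)*A(13, O(-3, 2)) = (13*0)/10 = (⅒)*0 = 0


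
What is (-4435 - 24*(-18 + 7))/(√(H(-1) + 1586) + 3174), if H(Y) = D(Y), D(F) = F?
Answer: -13238754/10072691 + 4171*√1585/10072691 ≈ -1.2978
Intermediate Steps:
H(Y) = Y
(-4435 - 24*(-18 + 7))/(√(H(-1) + 1586) + 3174) = (-4435 - 24*(-18 + 7))/(√(-1 + 1586) + 3174) = (-4435 - 24*(-11))/(√1585 + 3174) = (-4435 + 264)/(3174 + √1585) = -4171/(3174 + √1585)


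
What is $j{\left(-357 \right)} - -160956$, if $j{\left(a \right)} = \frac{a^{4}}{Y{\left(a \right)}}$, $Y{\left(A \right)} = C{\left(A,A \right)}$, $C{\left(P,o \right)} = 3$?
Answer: $5414576823$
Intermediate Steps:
$Y{\left(A \right)} = 3$
$j{\left(a \right)} = \frac{a^{4}}{3}$
$j{\left(-357 \right)} - -160956 = \frac{\left(-357\right)^{4}}{3} - -160956 = \frac{1}{3} \cdot 16243247601 + 160956 = 5414415867 + 160956 = 5414576823$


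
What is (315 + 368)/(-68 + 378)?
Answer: 683/310 ≈ 2.2032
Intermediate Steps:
(315 + 368)/(-68 + 378) = 683/310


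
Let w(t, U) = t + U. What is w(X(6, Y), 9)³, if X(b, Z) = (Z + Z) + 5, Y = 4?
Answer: 10648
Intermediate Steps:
X(b, Z) = 5 + 2*Z (X(b, Z) = 2*Z + 5 = 5 + 2*Z)
w(t, U) = U + t
w(X(6, Y), 9)³ = (9 + (5 + 2*4))³ = (9 + (5 + 8))³ = (9 + 13)³ = 22³ = 10648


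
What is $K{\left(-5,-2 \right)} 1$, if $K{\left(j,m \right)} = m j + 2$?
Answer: $12$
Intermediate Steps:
$K{\left(j,m \right)} = 2 + j m$ ($K{\left(j,m \right)} = j m + 2 = 2 + j m$)
$K{\left(-5,-2 \right)} 1 = \left(2 - -10\right) 1 = \left(2 + 10\right) 1 = 12 \cdot 1 = 12$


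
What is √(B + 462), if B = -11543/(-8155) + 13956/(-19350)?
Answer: √10450217669829/150285 ≈ 21.510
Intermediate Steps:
B = 521647/751425 (B = -11543*(-1/8155) + 13956*(-1/19350) = 1649/1165 - 2326/3225 = 521647/751425 ≈ 0.69421)
√(B + 462) = √(521647/751425 + 462) = √(347679997/751425) = √10450217669829/150285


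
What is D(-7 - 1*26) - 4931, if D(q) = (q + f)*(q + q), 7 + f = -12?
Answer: -1499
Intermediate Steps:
f = -19 (f = -7 - 12 = -19)
D(q) = 2*q*(-19 + q) (D(q) = (q - 19)*(q + q) = (-19 + q)*(2*q) = 2*q*(-19 + q))
D(-7 - 1*26) - 4931 = 2*(-7 - 1*26)*(-19 + (-7 - 1*26)) - 4931 = 2*(-7 - 26)*(-19 + (-7 - 26)) - 4931 = 2*(-33)*(-19 - 33) - 4931 = 2*(-33)*(-52) - 4931 = 3432 - 4931 = -1499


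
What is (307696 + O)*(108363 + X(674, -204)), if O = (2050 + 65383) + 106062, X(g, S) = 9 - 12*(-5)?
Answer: 52176502512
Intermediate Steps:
X(g, S) = 69 (X(g, S) = 9 + 60 = 69)
O = 173495 (O = 67433 + 106062 = 173495)
(307696 + O)*(108363 + X(674, -204)) = (307696 + 173495)*(108363 + 69) = 481191*108432 = 52176502512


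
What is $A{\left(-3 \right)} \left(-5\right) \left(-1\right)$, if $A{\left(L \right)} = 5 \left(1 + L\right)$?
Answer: $-50$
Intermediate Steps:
$A{\left(L \right)} = 5 + 5 L$
$A{\left(-3 \right)} \left(-5\right) \left(-1\right) = \left(5 + 5 \left(-3\right)\right) \left(-5\right) \left(-1\right) = \left(5 - 15\right) \left(-5\right) \left(-1\right) = \left(-10\right) \left(-5\right) \left(-1\right) = 50 \left(-1\right) = -50$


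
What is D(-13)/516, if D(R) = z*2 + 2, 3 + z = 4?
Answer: 1/129 ≈ 0.0077519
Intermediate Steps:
z = 1 (z = -3 + 4 = 1)
D(R) = 4 (D(R) = 1*2 + 2 = 2 + 2 = 4)
D(-13)/516 = 4/516 = 4*(1/516) = 1/129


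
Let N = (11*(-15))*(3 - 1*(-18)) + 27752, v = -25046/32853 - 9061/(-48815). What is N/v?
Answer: -2996117545305/71149189 ≈ -42110.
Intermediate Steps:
v = -71149189/123363015 (v = -25046*1/32853 - 9061*(-1/48815) = -25046/32853 + 697/3755 = -71149189/123363015 ≈ -0.57675)
N = 24287 (N = -165*(3 + 18) + 27752 = -165*21 + 27752 = -3465 + 27752 = 24287)
N/v = 24287/(-71149189/123363015) = 24287*(-123363015/71149189) = -2996117545305/71149189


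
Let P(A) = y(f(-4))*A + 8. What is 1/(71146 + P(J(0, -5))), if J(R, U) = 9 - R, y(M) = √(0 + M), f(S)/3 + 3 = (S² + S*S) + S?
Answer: 7906/562542849 - 5*√3/562542849 ≈ 1.4039e-5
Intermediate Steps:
f(S) = -9 + 3*S + 6*S² (f(S) = -9 + 3*((S² + S*S) + S) = -9 + 3*((S² + S²) + S) = -9 + 3*(2*S² + S) = -9 + 3*(S + 2*S²) = -9 + (3*S + 6*S²) = -9 + 3*S + 6*S²)
y(M) = √M
P(A) = 8 + 5*A*√3 (P(A) = √(-9 + 3*(-4) + 6*(-4)²)*A + 8 = √(-9 - 12 + 6*16)*A + 8 = √(-9 - 12 + 96)*A + 8 = √75*A + 8 = (5*√3)*A + 8 = 5*A*√3 + 8 = 8 + 5*A*√3)
1/(71146 + P(J(0, -5))) = 1/(71146 + (8 + 5*(9 - 1*0)*√3)) = 1/(71146 + (8 + 5*(9 + 0)*√3)) = 1/(71146 + (8 + 5*9*√3)) = 1/(71146 + (8 + 45*√3)) = 1/(71154 + 45*√3)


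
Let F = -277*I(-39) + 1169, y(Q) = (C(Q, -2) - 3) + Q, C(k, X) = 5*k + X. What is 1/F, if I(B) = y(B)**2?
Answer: -1/15821348 ≈ -6.3206e-8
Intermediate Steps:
C(k, X) = X + 5*k
y(Q) = -5 + 6*Q (y(Q) = ((-2 + 5*Q) - 3) + Q = (-5 + 5*Q) + Q = -5 + 6*Q)
I(B) = (-5 + 6*B)**2
F = -15821348 (F = -277*(-5 + 6*(-39))**2 + 1169 = -277*(-5 - 234)**2 + 1169 = -277*(-239)**2 + 1169 = -277*57121 + 1169 = -15822517 + 1169 = -15821348)
1/F = 1/(-15821348) = -1/15821348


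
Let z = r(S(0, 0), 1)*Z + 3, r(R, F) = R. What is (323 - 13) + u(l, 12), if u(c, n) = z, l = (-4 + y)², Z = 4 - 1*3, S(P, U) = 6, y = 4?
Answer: 319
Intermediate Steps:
Z = 1 (Z = 4 - 3 = 1)
l = 0 (l = (-4 + 4)² = 0² = 0)
z = 9 (z = 6*1 + 3 = 6 + 3 = 9)
u(c, n) = 9
(323 - 13) + u(l, 12) = (323 - 13) + 9 = 310 + 9 = 319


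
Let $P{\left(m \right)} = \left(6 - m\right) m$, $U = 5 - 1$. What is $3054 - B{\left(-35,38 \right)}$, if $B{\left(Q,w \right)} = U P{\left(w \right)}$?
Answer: $7918$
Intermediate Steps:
$U = 4$ ($U = 5 - 1 = 4$)
$P{\left(m \right)} = m \left(6 - m\right)$
$B{\left(Q,w \right)} = 4 w \left(6 - w\right)$
$3054 - B{\left(-35,38 \right)} = 3054 - 4 \cdot 38 \left(6 - 38\right) = 3054 - 4 \cdot 38 \left(-32\right) = 3054 - -4864 = 3054 + 4864 = 7918$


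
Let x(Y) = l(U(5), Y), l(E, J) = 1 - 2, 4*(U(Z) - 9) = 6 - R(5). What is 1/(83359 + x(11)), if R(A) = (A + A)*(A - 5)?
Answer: 1/83358 ≈ 1.1996e-5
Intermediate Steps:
R(A) = 2*A*(-5 + A) (R(A) = (2*A)*(-5 + A) = 2*A*(-5 + A))
U(Z) = 21/2 (U(Z) = 9 + (6 - 2*5*(-5 + 5))/4 = 9 + (6 - 2*5*0)/4 = 9 + (6 - 1*0)/4 = 9 + (6 + 0)/4 = 9 + (1/4)*6 = 9 + 3/2 = 21/2)
l(E, J) = -1
x(Y) = -1
1/(83359 + x(11)) = 1/(83359 - 1) = 1/83358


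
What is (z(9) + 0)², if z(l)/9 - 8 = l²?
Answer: 641601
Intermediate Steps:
z(l) = 72 + 9*l²
(z(9) + 0)² = ((72 + 9*9²) + 0)² = ((72 + 9*81) + 0)² = ((72 + 729) + 0)² = (801 + 0)² = 801² = 641601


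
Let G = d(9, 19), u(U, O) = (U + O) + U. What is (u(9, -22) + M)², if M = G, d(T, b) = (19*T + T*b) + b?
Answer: 127449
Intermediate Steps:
d(T, b) = b + 19*T + T*b
u(U, O) = O + 2*U (u(U, O) = (O + U) + U = O + 2*U)
G = 361 (G = 19 + 19*9 + 9*19 = 19 + 171 + 171 = 361)
M = 361
(u(9, -22) + M)² = ((-22 + 2*9) + 361)² = ((-22 + 18) + 361)² = (-4 + 361)² = 357² = 127449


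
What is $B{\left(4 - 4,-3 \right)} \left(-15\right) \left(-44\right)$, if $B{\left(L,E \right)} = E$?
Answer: $-1980$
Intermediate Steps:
$B{\left(4 - 4,-3 \right)} \left(-15\right) \left(-44\right) = \left(-3\right) \left(-15\right) \left(-44\right) = 45 \left(-44\right) = -1980$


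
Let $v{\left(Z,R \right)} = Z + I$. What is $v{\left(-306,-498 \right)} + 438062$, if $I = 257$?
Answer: $438013$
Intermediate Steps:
$v{\left(Z,R \right)} = 257 + Z$ ($v{\left(Z,R \right)} = Z + 257 = 257 + Z$)
$v{\left(-306,-498 \right)} + 438062 = \left(257 - 306\right) + 438062 = -49 + 438062 = 438013$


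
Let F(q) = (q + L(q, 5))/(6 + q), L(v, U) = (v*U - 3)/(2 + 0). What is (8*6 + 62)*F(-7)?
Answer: 2860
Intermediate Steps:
L(v, U) = -3/2 + U*v/2 (L(v, U) = (U*v - 3)/2 = (-3 + U*v)*(1/2) = -3/2 + U*v/2)
F(q) = (-3/2 + 7*q/2)/(6 + q) (F(q) = (q + (-3/2 + (1/2)*5*q))/(6 + q) = (q + (-3/2 + 5*q/2))/(6 + q) = (-3/2 + 7*q/2)/(6 + q))
(8*6 + 62)*F(-7) = (8*6 + 62)*((-3 + 7*(-7))/(2*(6 - 7))) = (48 + 62)*((1/2)*(-3 - 49)/(-1)) = 110*((1/2)*(-1)*(-52)) = 110*26 = 2860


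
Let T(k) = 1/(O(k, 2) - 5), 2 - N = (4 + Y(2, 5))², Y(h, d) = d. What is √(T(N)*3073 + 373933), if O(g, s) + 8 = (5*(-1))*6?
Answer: √691269978/43 ≈ 611.44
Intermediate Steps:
O(g, s) = -38 (O(g, s) = -8 + (5*(-1))*6 = -8 - 5*6 = -8 - 30 = -38)
N = -79 (N = 2 - (4 + 5)² = 2 - 1*9² = 2 - 1*81 = 2 - 81 = -79)
T(k) = -1/43 (T(k) = 1/(-38 - 5) = 1/(-43) = -1/43)
√(T(N)*3073 + 373933) = √(-1/43*3073 + 373933) = √(-3073/43 + 373933) = √(16076046/43) = √691269978/43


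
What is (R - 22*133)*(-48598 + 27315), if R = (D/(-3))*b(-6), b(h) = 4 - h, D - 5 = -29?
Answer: 60571418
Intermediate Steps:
D = -24 (D = 5 - 29 = -24)
R = 80 (R = (-24/(-3))*(4 - 1*(-6)) = (-24*(-⅓))*(4 + 6) = 8*10 = 80)
(R - 22*133)*(-48598 + 27315) = (80 - 22*133)*(-48598 + 27315) = (80 - 2926)*(-21283) = -2846*(-21283) = 60571418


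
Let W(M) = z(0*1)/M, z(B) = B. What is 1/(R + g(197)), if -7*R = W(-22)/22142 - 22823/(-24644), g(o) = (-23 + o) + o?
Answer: 172508/63977645 ≈ 0.0026964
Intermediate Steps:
g(o) = -23 + 2*o
W(M) = 0 (W(M) = (0*1)/M = 0/M = 0)
R = -22823/172508 (R = -(0/22142 - 22823/(-24644))/7 = -(0*(1/22142) - 22823*(-1/24644))/7 = -(0 + 22823/24644)/7 = -⅐*22823/24644 = -22823/172508 ≈ -0.13230)
1/(R + g(197)) = 1/(-22823/172508 + (-23 + 2*197)) = 1/(-22823/172508 + (-23 + 394)) = 1/(-22823/172508 + 371) = 1/(63977645/172508) = 172508/63977645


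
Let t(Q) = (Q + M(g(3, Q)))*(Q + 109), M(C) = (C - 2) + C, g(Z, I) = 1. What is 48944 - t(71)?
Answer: 36164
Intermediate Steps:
M(C) = -2 + 2*C (M(C) = (-2 + C) + C = -2 + 2*C)
t(Q) = Q*(109 + Q) (t(Q) = (Q + (-2 + 2*1))*(Q + 109) = (Q + (-2 + 2))*(109 + Q) = (Q + 0)*(109 + Q) = Q*(109 + Q))
48944 - t(71) = 48944 - 71*(109 + 71) = 48944 - 71*180 = 48944 - 1*12780 = 48944 - 12780 = 36164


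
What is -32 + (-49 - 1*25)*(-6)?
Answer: 412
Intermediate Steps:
-32 + (-49 - 1*25)*(-6) = -32 + (-49 - 25)*(-6) = -32 - 74*(-6) = -32 + 444 = 412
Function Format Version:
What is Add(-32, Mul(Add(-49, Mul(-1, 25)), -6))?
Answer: 412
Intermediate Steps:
Add(-32, Mul(Add(-49, Mul(-1, 25)), -6)) = Add(-32, Mul(Add(-49, -25), -6)) = Add(-32, Mul(-74, -6)) = Add(-32, 444) = 412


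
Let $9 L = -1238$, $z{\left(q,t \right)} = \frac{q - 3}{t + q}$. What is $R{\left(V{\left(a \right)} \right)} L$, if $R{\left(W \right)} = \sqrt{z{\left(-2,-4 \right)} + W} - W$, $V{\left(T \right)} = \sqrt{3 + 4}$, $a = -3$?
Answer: $- \frac{619 \sqrt{30 + 36 \sqrt{7}}}{27} + \frac{1238 \sqrt{7}}{9} \approx 107.36$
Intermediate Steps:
$z{\left(q,t \right)} = \frac{-3 + q}{q + t}$
$V{\left(T \right)} = \sqrt{7}$
$R{\left(W \right)} = \sqrt{\frac{5}{6} + W} - W$ ($R{\left(W \right)} = \sqrt{\frac{-3 - 2}{-2 - 4} + W} - W = \sqrt{\frac{1}{-6} \left(-5\right) + W} - W = \sqrt{\left(- \frac{1}{6}\right) \left(-5\right) + W} - W = \sqrt{\frac{5}{6} + W} - W$)
$L = - \frac{1238}{9}$ ($L = \frac{1}{9} \left(-1238\right) = - \frac{1238}{9} \approx -137.56$)
$R{\left(V{\left(a \right)} \right)} L = \left(- \sqrt{7} + \frac{\sqrt{30 + 36 \sqrt{7}}}{6}\right) \left(- \frac{1238}{9}\right) = - \frac{619 \sqrt{30 + 36 \sqrt{7}}}{27} + \frac{1238 \sqrt{7}}{9}$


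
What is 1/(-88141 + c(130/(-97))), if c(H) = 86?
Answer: -1/88055 ≈ -1.1357e-5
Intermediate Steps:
1/(-88141 + c(130/(-97))) = 1/(-88141 + 86) = 1/(-88055) = -1/88055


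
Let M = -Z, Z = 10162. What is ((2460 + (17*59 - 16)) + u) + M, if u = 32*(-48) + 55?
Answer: -8196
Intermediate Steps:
u = -1481 (u = -1536 + 55 = -1481)
M = -10162 (M = -1*10162 = -10162)
((2460 + (17*59 - 16)) + u) + M = ((2460 + (17*59 - 16)) - 1481) - 10162 = ((2460 + (1003 - 16)) - 1481) - 10162 = ((2460 + 987) - 1481) - 10162 = (3447 - 1481) - 10162 = 1966 - 10162 = -8196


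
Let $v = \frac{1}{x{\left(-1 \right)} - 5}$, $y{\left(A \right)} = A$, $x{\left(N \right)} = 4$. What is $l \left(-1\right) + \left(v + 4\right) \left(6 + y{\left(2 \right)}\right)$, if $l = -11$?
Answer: $35$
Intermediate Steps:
$v = -1$ ($v = \frac{1}{4 - 5} = \frac{1}{-1} = -1$)
$l \left(-1\right) + \left(v + 4\right) \left(6 + y{\left(2 \right)}\right) = \left(-11\right) \left(-1\right) + \left(-1 + 4\right) \left(6 + 2\right) = 11 + 3 \cdot 8 = 11 + 24 = 35$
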